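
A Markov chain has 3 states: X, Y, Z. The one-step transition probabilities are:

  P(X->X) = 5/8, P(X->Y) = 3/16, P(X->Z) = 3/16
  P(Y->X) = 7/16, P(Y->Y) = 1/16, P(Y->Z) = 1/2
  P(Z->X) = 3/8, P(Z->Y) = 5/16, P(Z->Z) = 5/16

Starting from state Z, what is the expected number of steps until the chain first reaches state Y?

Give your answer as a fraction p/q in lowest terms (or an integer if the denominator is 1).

Answer: 4

Derivation:
Let h_i = expected steps to first reach Y from state i.
Boundary: h_Y = 0.
First-step equations for the other states:
  h_X = 1 + 5/8*h_X + 3/16*h_Y + 3/16*h_Z
  h_Z = 1 + 3/8*h_X + 5/16*h_Y + 5/16*h_Z

Substituting h_Y = 0 and rearranging gives the linear system (I - Q) h = 1:
  [3/8, -3/16] . (h_X, h_Z) = 1
  [-3/8, 11/16] . (h_X, h_Z) = 1

Solving yields:
  h_X = 14/3
  h_Z = 4

Starting state is Z, so the expected hitting time is h_Z = 4.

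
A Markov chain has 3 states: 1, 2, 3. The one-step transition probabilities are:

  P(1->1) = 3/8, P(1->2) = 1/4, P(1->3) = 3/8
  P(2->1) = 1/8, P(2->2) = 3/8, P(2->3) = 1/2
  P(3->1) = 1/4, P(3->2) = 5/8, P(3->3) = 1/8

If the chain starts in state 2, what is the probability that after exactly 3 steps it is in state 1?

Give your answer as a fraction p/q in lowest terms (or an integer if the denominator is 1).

Answer: 111/512

Derivation:
Computing P^3 by repeated multiplication:
P^1 =
  1: [3/8, 1/4, 3/8]
  2: [1/8, 3/8, 1/2]
  3: [1/4, 5/8, 1/8]
P^2 =
  1: [17/64, 27/64, 5/16]
  2: [7/32, 31/64, 19/64]
  3: [13/64, 3/8, 27/64]
P^3 =
  1: [59/256, 215/512, 179/512]
  2: [111/512, 27/64, 185/512]
  3: [117/512, 233/512, 81/256]

(P^3)[2 -> 1] = 111/512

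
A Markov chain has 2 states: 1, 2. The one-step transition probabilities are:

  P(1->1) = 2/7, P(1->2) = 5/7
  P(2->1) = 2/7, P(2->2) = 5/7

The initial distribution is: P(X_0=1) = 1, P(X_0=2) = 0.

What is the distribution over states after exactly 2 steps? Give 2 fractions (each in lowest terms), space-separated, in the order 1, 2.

Answer: 2/7 5/7

Derivation:
Propagating the distribution step by step (d_{t+1} = d_t * P):
d_0 = (1=1, 2=0)
  d_1[1] = 1*2/7 + 0*2/7 = 2/7
  d_1[2] = 1*5/7 + 0*5/7 = 5/7
d_1 = (1=2/7, 2=5/7)
  d_2[1] = 2/7*2/7 + 5/7*2/7 = 2/7
  d_2[2] = 2/7*5/7 + 5/7*5/7 = 5/7
d_2 = (1=2/7, 2=5/7)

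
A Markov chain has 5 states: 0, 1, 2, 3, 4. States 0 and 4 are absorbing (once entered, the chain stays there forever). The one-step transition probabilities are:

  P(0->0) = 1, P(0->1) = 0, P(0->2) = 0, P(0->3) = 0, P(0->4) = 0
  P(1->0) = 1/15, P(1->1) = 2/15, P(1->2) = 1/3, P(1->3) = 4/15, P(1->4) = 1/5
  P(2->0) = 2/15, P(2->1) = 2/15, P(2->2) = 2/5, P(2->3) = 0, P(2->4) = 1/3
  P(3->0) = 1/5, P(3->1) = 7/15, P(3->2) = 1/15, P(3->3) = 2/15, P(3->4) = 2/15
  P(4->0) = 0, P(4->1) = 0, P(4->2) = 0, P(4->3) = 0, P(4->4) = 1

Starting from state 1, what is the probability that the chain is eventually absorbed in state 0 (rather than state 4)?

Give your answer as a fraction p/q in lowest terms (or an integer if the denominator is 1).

Let a_i = P(absorbed in 0 | start in state i).
Boundary conditions: a_0 = 1, a_4 = 0.
For each transient state i, a_i = sum_j P(i->j) * a_j:
  a_1 = 1/15*a_0 + 2/15*a_1 + 1/3*a_2 + 4/15*a_3 + 1/5*a_4
  a_2 = 2/15*a_0 + 2/15*a_1 + 2/5*a_2 + 0*a_3 + 1/3*a_4
  a_3 = 1/5*a_0 + 7/15*a_1 + 1/15*a_2 + 2/15*a_3 + 2/15*a_4

Substituting a_0 = 1 and a_4 = 0, rearrange to (I - Q) a = r where r[i] = P(i -> 0):
  [13/15, -1/3, -4/15] . (a_1, a_2, a_3) = 1/15
  [-2/15, 3/5, 0] . (a_1, a_2, a_3) = 2/15
  [-7/15, -1/15, 13/15] . (a_1, a_2, a_3) = 1/5

Solving yields:
  a_1 = 121/377
  a_2 = 332/1131
  a_3 = 482/1131

Starting state is 1, so the absorption probability is a_1 = 121/377.

Answer: 121/377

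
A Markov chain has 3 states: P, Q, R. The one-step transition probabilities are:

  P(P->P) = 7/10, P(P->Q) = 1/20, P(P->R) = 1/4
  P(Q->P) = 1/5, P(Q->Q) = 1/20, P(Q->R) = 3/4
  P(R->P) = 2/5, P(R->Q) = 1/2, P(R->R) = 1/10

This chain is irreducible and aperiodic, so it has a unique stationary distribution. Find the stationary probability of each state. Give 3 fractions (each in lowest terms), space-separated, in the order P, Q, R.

The stationary distribution satisfies pi = pi * P, i.e.:
  pi_P = 7/10*pi_P + 1/5*pi_Q + 2/5*pi_R
  pi_Q = 1/20*pi_P + 1/20*pi_Q + 1/2*pi_R
  pi_R = 1/4*pi_P + 3/4*pi_Q + 1/10*pi_R
with normalization: pi_P + pi_Q + pi_R = 1.

Using the first 2 balance equations plus normalization, the linear system A*pi = b is:
  [-3/10, 1/5, 2/5] . pi = 0
  [1/20, -19/20, 1/2] . pi = 0
  [1, 1, 1] . pi = 1

Solving yields:
  pi_P = 96/185
  pi_Q = 34/185
  pi_R = 11/37

Verification (pi * P):
  96/185*7/10 + 34/185*1/5 + 11/37*2/5 = 96/185 = pi_P  (ok)
  96/185*1/20 + 34/185*1/20 + 11/37*1/2 = 34/185 = pi_Q  (ok)
  96/185*1/4 + 34/185*3/4 + 11/37*1/10 = 11/37 = pi_R  (ok)

Answer: 96/185 34/185 11/37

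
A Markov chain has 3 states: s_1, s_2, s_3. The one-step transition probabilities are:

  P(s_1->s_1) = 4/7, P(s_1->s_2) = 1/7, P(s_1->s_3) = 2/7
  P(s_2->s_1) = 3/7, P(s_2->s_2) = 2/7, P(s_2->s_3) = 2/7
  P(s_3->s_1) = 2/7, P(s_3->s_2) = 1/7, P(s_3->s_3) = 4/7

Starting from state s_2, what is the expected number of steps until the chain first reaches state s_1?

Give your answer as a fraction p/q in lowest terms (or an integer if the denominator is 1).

Answer: 35/13

Derivation:
Let h_i = expected steps to first reach s_1 from state i.
Boundary: h_s_1 = 0.
First-step equations for the other states:
  h_s_2 = 1 + 3/7*h_s_1 + 2/7*h_s_2 + 2/7*h_s_3
  h_s_3 = 1 + 2/7*h_s_1 + 1/7*h_s_2 + 4/7*h_s_3

Substituting h_s_1 = 0 and rearranging gives the linear system (I - Q) h = 1:
  [5/7, -2/7] . (h_s_2, h_s_3) = 1
  [-1/7, 3/7] . (h_s_2, h_s_3) = 1

Solving yields:
  h_s_2 = 35/13
  h_s_3 = 42/13

Starting state is s_2, so the expected hitting time is h_s_2 = 35/13.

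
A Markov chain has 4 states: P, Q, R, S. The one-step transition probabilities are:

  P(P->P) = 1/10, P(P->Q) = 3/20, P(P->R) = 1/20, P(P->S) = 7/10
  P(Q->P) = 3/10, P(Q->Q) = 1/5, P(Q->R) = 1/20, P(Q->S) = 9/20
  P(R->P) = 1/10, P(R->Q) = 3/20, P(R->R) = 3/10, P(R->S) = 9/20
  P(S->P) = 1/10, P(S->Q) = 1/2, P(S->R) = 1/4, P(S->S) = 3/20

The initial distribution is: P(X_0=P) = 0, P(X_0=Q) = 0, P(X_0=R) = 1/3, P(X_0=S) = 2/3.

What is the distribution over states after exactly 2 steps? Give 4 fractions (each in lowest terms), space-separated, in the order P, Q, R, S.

Answer: 53/300 77/300 1/6 2/5

Derivation:
Propagating the distribution step by step (d_{t+1} = d_t * P):
d_0 = (P=0, Q=0, R=1/3, S=2/3)
  d_1[P] = 0*1/10 + 0*3/10 + 1/3*1/10 + 2/3*1/10 = 1/10
  d_1[Q] = 0*3/20 + 0*1/5 + 1/3*3/20 + 2/3*1/2 = 23/60
  d_1[R] = 0*1/20 + 0*1/20 + 1/3*3/10 + 2/3*1/4 = 4/15
  d_1[S] = 0*7/10 + 0*9/20 + 1/3*9/20 + 2/3*3/20 = 1/4
d_1 = (P=1/10, Q=23/60, R=4/15, S=1/4)
  d_2[P] = 1/10*1/10 + 23/60*3/10 + 4/15*1/10 + 1/4*1/10 = 53/300
  d_2[Q] = 1/10*3/20 + 23/60*1/5 + 4/15*3/20 + 1/4*1/2 = 77/300
  d_2[R] = 1/10*1/20 + 23/60*1/20 + 4/15*3/10 + 1/4*1/4 = 1/6
  d_2[S] = 1/10*7/10 + 23/60*9/20 + 4/15*9/20 + 1/4*3/20 = 2/5
d_2 = (P=53/300, Q=77/300, R=1/6, S=2/5)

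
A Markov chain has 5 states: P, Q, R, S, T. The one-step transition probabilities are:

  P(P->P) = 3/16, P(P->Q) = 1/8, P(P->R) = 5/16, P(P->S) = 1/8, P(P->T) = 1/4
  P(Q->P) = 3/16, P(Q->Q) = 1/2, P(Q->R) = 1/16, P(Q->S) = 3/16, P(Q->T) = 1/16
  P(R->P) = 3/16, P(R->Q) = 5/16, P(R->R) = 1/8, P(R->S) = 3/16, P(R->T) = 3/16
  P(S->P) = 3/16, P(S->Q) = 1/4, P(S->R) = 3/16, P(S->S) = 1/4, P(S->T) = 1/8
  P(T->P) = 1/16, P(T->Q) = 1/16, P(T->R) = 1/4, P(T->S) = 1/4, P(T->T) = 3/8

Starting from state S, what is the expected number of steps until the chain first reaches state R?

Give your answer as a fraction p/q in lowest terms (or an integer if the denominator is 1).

Answer: 9232/1719

Derivation:
Let h_i = expected steps to first reach R from state i.
Boundary: h_R = 0.
First-step equations for the other states:
  h_P = 1 + 3/16*h_P + 1/8*h_Q + 5/16*h_R + 1/8*h_S + 1/4*h_T
  h_Q = 1 + 3/16*h_P + 1/2*h_Q + 1/16*h_R + 3/16*h_S + 1/16*h_T
  h_S = 1 + 3/16*h_P + 1/4*h_Q + 3/16*h_R + 1/4*h_S + 1/8*h_T
  h_T = 1 + 1/16*h_P + 1/16*h_Q + 1/4*h_R + 1/4*h_S + 3/8*h_T

Substituting h_R = 0 and rearranging gives the linear system (I - Q) h = 1:
  [13/16, -1/8, -1/8, -1/4] . (h_P, h_Q, h_S, h_T) = 1
  [-3/16, 1/2, -3/16, -1/16] . (h_P, h_Q, h_S, h_T) = 1
  [-3/16, -1/4, 3/4, -1/8] . (h_P, h_Q, h_S, h_T) = 1
  [-1/16, -1/16, -1/4, 5/8] . (h_P, h_Q, h_S, h_T) = 1

Solving yields:
  h_P = 7760/1719
  h_Q = 3616/573
  h_S = 9232/1719
  h_T = 2768/573

Starting state is S, so the expected hitting time is h_S = 9232/1719.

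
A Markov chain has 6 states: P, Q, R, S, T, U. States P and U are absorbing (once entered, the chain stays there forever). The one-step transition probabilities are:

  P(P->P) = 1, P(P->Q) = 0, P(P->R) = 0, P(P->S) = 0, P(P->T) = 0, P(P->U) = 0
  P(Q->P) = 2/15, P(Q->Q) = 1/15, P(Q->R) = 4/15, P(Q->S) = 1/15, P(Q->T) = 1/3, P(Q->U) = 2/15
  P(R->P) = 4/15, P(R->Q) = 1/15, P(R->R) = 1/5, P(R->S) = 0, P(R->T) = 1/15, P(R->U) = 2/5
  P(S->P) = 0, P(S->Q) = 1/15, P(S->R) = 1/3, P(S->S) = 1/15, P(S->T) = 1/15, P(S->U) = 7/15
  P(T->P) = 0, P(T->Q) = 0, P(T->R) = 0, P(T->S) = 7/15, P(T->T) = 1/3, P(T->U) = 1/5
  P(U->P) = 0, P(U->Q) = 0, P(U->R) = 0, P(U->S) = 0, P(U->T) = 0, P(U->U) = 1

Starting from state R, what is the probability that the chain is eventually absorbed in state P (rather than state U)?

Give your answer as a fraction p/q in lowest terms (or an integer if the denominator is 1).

Answer: 2516/6843

Derivation:
Let a_i = P(absorbed in P | start in state i).
Boundary conditions: a_P = 1, a_U = 0.
For each transient state i, a_i = sum_j P(i->j) * a_j:
  a_Q = 2/15*a_P + 1/15*a_Q + 4/15*a_R + 1/15*a_S + 1/3*a_T + 2/15*a_U
  a_R = 4/15*a_P + 1/15*a_Q + 1/5*a_R + 0*a_S + 1/15*a_T + 2/5*a_U
  a_S = 0*a_P + 1/15*a_Q + 1/3*a_R + 1/15*a_S + 1/15*a_T + 7/15*a_U
  a_T = 0*a_P + 0*a_Q + 0*a_R + 7/15*a_S + 1/3*a_T + 1/5*a_U

Substituting a_P = 1 and a_U = 0, rearrange to (I - Q) a = r where r[i] = P(i -> P):
  [14/15, -4/15, -1/15, -1/3] . (a_Q, a_R, a_S, a_T) = 2/15
  [-1/15, 4/5, 0, -1/15] . (a_Q, a_R, a_S, a_T) = 4/15
  [-1/15, -1/3, 14/15, -1/15] . (a_Q, a_R, a_S, a_T) = 0
  [0, 0, -7/15, 2/3] . (a_Q, a_R, a_S, a_T) = 0

Solving yields:
  a_Q = 2050/6843
  a_R = 2516/6843
  a_S = 1100/6843
  a_T = 770/6843

Starting state is R, so the absorption probability is a_R = 2516/6843.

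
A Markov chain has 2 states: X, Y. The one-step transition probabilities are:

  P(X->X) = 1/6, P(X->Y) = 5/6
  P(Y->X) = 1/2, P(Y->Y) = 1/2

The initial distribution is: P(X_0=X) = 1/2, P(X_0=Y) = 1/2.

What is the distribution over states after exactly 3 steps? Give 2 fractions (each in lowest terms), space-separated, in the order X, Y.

Answer: 10/27 17/27

Derivation:
Propagating the distribution step by step (d_{t+1} = d_t * P):
d_0 = (X=1/2, Y=1/2)
  d_1[X] = 1/2*1/6 + 1/2*1/2 = 1/3
  d_1[Y] = 1/2*5/6 + 1/2*1/2 = 2/3
d_1 = (X=1/3, Y=2/3)
  d_2[X] = 1/3*1/6 + 2/3*1/2 = 7/18
  d_2[Y] = 1/3*5/6 + 2/3*1/2 = 11/18
d_2 = (X=7/18, Y=11/18)
  d_3[X] = 7/18*1/6 + 11/18*1/2 = 10/27
  d_3[Y] = 7/18*5/6 + 11/18*1/2 = 17/27
d_3 = (X=10/27, Y=17/27)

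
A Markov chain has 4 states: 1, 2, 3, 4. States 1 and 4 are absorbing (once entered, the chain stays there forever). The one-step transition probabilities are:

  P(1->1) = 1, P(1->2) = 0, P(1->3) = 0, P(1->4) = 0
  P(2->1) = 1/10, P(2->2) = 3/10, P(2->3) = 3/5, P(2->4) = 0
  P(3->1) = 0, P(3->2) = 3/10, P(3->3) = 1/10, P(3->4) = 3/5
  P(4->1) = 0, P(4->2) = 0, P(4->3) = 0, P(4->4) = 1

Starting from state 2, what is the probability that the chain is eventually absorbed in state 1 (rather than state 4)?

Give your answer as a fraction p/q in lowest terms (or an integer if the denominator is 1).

Answer: 1/5

Derivation:
Let a_i = P(absorbed in 1 | start in state i).
Boundary conditions: a_1 = 1, a_4 = 0.
For each transient state i, a_i = sum_j P(i->j) * a_j:
  a_2 = 1/10*a_1 + 3/10*a_2 + 3/5*a_3 + 0*a_4
  a_3 = 0*a_1 + 3/10*a_2 + 1/10*a_3 + 3/5*a_4

Substituting a_1 = 1 and a_4 = 0, rearrange to (I - Q) a = r where r[i] = P(i -> 1):
  [7/10, -3/5] . (a_2, a_3) = 1/10
  [-3/10, 9/10] . (a_2, a_3) = 0

Solving yields:
  a_2 = 1/5
  a_3 = 1/15

Starting state is 2, so the absorption probability is a_2 = 1/5.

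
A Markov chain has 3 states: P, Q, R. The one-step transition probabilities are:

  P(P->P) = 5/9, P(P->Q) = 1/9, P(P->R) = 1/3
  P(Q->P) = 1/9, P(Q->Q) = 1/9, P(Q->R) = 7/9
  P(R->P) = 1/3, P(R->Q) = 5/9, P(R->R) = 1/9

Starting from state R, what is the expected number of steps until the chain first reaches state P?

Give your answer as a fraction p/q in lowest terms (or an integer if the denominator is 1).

Let h_i = expected steps to first reach P from state i.
Boundary: h_P = 0.
First-step equations for the other states:
  h_Q = 1 + 1/9*h_P + 1/9*h_Q + 7/9*h_R
  h_R = 1 + 1/3*h_P + 5/9*h_Q + 1/9*h_R

Substituting h_P = 0 and rearranging gives the linear system (I - Q) h = 1:
  [8/9, -7/9] . (h_Q, h_R) = 1
  [-5/9, 8/9] . (h_Q, h_R) = 1

Solving yields:
  h_Q = 135/29
  h_R = 117/29

Starting state is R, so the expected hitting time is h_R = 117/29.

Answer: 117/29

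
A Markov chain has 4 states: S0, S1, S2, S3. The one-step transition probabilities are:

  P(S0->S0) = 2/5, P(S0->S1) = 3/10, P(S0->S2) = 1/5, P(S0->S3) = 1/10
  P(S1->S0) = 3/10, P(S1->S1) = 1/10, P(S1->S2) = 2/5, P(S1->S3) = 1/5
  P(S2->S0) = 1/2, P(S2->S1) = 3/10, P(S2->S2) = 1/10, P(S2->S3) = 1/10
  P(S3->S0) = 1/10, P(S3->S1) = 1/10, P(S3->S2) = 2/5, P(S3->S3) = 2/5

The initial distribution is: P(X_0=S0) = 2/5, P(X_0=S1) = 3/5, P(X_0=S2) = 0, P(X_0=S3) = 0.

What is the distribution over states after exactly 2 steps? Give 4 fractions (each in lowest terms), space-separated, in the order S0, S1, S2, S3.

Answer: 183/500 29/125 59/250 83/500

Derivation:
Propagating the distribution step by step (d_{t+1} = d_t * P):
d_0 = (S0=2/5, S1=3/5, S2=0, S3=0)
  d_1[S0] = 2/5*2/5 + 3/5*3/10 + 0*1/2 + 0*1/10 = 17/50
  d_1[S1] = 2/5*3/10 + 3/5*1/10 + 0*3/10 + 0*1/10 = 9/50
  d_1[S2] = 2/5*1/5 + 3/5*2/5 + 0*1/10 + 0*2/5 = 8/25
  d_1[S3] = 2/5*1/10 + 3/5*1/5 + 0*1/10 + 0*2/5 = 4/25
d_1 = (S0=17/50, S1=9/50, S2=8/25, S3=4/25)
  d_2[S0] = 17/50*2/5 + 9/50*3/10 + 8/25*1/2 + 4/25*1/10 = 183/500
  d_2[S1] = 17/50*3/10 + 9/50*1/10 + 8/25*3/10 + 4/25*1/10 = 29/125
  d_2[S2] = 17/50*1/5 + 9/50*2/5 + 8/25*1/10 + 4/25*2/5 = 59/250
  d_2[S3] = 17/50*1/10 + 9/50*1/5 + 8/25*1/10 + 4/25*2/5 = 83/500
d_2 = (S0=183/500, S1=29/125, S2=59/250, S3=83/500)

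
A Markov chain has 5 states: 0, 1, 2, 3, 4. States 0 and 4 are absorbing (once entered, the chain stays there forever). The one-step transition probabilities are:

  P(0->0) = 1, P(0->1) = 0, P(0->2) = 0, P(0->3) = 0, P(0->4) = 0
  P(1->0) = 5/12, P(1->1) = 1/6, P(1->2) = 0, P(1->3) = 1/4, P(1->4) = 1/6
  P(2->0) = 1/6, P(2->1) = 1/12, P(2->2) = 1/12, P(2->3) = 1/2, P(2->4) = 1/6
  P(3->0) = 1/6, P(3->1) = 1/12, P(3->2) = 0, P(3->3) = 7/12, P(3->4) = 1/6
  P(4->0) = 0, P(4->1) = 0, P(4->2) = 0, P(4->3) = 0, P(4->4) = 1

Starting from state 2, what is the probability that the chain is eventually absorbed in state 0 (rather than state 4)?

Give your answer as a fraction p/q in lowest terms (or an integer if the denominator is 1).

Answer: 25/47

Derivation:
Let a_i = P(absorbed in 0 | start in state i).
Boundary conditions: a_0 = 1, a_4 = 0.
For each transient state i, a_i = sum_j P(i->j) * a_j:
  a_1 = 5/12*a_0 + 1/6*a_1 + 0*a_2 + 1/4*a_3 + 1/6*a_4
  a_2 = 1/6*a_0 + 1/12*a_1 + 1/12*a_2 + 1/2*a_3 + 1/6*a_4
  a_3 = 1/6*a_0 + 1/12*a_1 + 0*a_2 + 7/12*a_3 + 1/6*a_4

Substituting a_0 = 1 and a_4 = 0, rearrange to (I - Q) a = r where r[i] = P(i -> 0):
  [5/6, 0, -1/4] . (a_1, a_2, a_3) = 5/12
  [-1/12, 11/12, -1/2] . (a_1, a_2, a_3) = 1/6
  [-1/12, 0, 5/12] . (a_1, a_2, a_3) = 1/6

Solving yields:
  a_1 = 31/47
  a_2 = 25/47
  a_3 = 25/47

Starting state is 2, so the absorption probability is a_2 = 25/47.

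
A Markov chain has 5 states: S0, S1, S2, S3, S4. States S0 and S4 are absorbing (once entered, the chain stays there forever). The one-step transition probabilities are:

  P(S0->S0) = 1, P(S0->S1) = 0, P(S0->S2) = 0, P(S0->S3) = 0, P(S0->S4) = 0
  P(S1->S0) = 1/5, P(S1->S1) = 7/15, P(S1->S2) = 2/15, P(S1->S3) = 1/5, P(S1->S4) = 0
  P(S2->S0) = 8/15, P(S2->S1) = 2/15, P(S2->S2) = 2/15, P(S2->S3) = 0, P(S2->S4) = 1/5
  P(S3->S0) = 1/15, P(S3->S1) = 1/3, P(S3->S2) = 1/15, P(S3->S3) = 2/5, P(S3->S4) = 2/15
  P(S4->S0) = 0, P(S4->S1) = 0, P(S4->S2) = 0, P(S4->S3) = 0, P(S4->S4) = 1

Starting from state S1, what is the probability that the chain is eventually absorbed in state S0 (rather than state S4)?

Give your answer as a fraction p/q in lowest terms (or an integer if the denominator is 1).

Let a_i = P(absorbed in S0 | start in state i).
Boundary conditions: a_S0 = 1, a_S4 = 0.
For each transient state i, a_i = sum_j P(i->j) * a_j:
  a_S1 = 1/5*a_S0 + 7/15*a_S1 + 2/15*a_S2 + 1/5*a_S3 + 0*a_S4
  a_S2 = 8/15*a_S0 + 2/15*a_S1 + 2/15*a_S2 + 0*a_S3 + 1/5*a_S4
  a_S3 = 1/15*a_S0 + 1/3*a_S1 + 1/15*a_S2 + 2/5*a_S3 + 2/15*a_S4

Substituting a_S0 = 1 and a_S4 = 0, rearrange to (I - Q) a = r where r[i] = P(i -> S0):
  [8/15, -2/15, -1/5] . (a_S1, a_S2, a_S3) = 1/5
  [-2/15, 13/15, 0] . (a_S1, a_S2, a_S3) = 8/15
  [-1/3, -1/15, 3/5] . (a_S1, a_S2, a_S3) = 1/15

Solving yields:
  a_S1 = 186/233
  a_S2 = 172/233
  a_S3 = 445/699

Starting state is S1, so the absorption probability is a_S1 = 186/233.

Answer: 186/233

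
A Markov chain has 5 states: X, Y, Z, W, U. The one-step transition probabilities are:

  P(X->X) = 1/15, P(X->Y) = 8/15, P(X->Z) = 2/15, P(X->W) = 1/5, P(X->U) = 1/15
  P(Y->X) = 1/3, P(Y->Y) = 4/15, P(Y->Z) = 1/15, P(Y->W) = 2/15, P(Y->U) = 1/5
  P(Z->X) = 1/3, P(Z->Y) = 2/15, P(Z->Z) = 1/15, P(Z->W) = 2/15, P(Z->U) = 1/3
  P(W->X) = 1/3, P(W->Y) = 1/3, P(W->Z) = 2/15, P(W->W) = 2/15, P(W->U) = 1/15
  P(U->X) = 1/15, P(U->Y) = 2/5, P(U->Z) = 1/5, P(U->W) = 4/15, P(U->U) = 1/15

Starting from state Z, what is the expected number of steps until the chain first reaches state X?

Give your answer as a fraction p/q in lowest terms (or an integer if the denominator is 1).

Let h_i = expected steps to first reach X from state i.
Boundary: h_X = 0.
First-step equations for the other states:
  h_Y = 1 + 1/3*h_X + 4/15*h_Y + 1/15*h_Z + 2/15*h_W + 1/5*h_U
  h_Z = 1 + 1/3*h_X + 2/15*h_Y + 1/15*h_Z + 2/15*h_W + 1/3*h_U
  h_W = 1 + 1/3*h_X + 1/3*h_Y + 2/15*h_Z + 2/15*h_W + 1/15*h_U
  h_U = 1 + 1/15*h_X + 2/5*h_Y + 1/5*h_Z + 4/15*h_W + 1/15*h_U

Substituting h_X = 0 and rearranging gives the linear system (I - Q) h = 1:
  [11/15, -1/15, -2/15, -1/5] . (h_Y, h_Z, h_W, h_U) = 1
  [-2/15, 14/15, -2/15, -1/3] . (h_Y, h_Z, h_W, h_U) = 1
  [-1/3, -2/15, 13/15, -1/15] . (h_Y, h_Z, h_W, h_U) = 1
  [-2/5, -1/5, -4/15, 14/15] . (h_Y, h_Z, h_W, h_U) = 1

Solving yields:
  h_Y = 19105/5503
  h_Z = 19705/5503
  h_W = 18545/5503
  h_U = 23605/5503

Starting state is Z, so the expected hitting time is h_Z = 19705/5503.

Answer: 19705/5503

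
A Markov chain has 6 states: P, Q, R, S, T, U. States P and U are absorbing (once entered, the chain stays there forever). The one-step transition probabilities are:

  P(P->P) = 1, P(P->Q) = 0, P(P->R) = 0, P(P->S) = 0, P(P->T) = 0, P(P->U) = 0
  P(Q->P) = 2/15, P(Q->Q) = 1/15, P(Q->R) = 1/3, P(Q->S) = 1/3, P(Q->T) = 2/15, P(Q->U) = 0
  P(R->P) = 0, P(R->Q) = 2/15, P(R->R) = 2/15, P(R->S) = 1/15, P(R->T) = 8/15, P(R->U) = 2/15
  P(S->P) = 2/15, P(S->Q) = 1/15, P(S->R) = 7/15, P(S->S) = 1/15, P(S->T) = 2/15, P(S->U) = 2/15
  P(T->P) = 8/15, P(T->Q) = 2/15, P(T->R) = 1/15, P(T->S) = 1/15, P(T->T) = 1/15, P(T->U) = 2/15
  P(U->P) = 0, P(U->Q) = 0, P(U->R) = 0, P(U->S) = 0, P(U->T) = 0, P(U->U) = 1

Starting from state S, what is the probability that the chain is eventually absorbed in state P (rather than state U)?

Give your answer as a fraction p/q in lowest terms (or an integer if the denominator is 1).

Let a_i = P(absorbed in P | start in state i).
Boundary conditions: a_P = 1, a_U = 0.
For each transient state i, a_i = sum_j P(i->j) * a_j:
  a_Q = 2/15*a_P + 1/15*a_Q + 1/3*a_R + 1/3*a_S + 2/15*a_T + 0*a_U
  a_R = 0*a_P + 2/15*a_Q + 2/15*a_R + 1/15*a_S + 8/15*a_T + 2/15*a_U
  a_S = 2/15*a_P + 1/15*a_Q + 7/15*a_R + 1/15*a_S + 2/15*a_T + 2/15*a_U
  a_T = 8/15*a_P + 2/15*a_Q + 1/15*a_R + 1/15*a_S + 1/15*a_T + 2/15*a_U

Substituting a_P = 1 and a_U = 0, rearrange to (I - Q) a = r where r[i] = P(i -> P):
  [14/15, -1/3, -1/3, -2/15] . (a_Q, a_R, a_S, a_T) = 2/15
  [-2/15, 13/15, -1/15, -8/15] . (a_Q, a_R, a_S, a_T) = 0
  [-1/15, -7/15, 14/15, -2/15] . (a_Q, a_R, a_S, a_T) = 2/15
  [-2/15, -1/15, -1/15, 14/15] . (a_Q, a_R, a_S, a_T) = 8/15

Solving yields:
  a_Q = 613/888
  a_R = 3851/6216
  a_S = 3793/6216
  a_T = 673/888

Starting state is S, so the absorption probability is a_S = 3793/6216.

Answer: 3793/6216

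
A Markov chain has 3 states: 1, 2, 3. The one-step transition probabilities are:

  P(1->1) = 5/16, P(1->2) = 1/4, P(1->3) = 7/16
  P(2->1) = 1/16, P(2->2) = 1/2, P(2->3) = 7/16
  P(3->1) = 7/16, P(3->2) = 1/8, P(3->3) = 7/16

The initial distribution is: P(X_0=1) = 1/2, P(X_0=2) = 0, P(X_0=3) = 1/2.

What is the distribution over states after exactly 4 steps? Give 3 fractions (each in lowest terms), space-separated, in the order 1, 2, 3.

Answer: 621/2048 531/2048 7/16

Derivation:
Propagating the distribution step by step (d_{t+1} = d_t * P):
d_0 = (1=1/2, 2=0, 3=1/2)
  d_1[1] = 1/2*5/16 + 0*1/16 + 1/2*7/16 = 3/8
  d_1[2] = 1/2*1/4 + 0*1/2 + 1/2*1/8 = 3/16
  d_1[3] = 1/2*7/16 + 0*7/16 + 1/2*7/16 = 7/16
d_1 = (1=3/8, 2=3/16, 3=7/16)
  d_2[1] = 3/8*5/16 + 3/16*1/16 + 7/16*7/16 = 41/128
  d_2[2] = 3/8*1/4 + 3/16*1/2 + 7/16*1/8 = 31/128
  d_2[3] = 3/8*7/16 + 3/16*7/16 + 7/16*7/16 = 7/16
d_2 = (1=41/128, 2=31/128, 3=7/16)
  d_3[1] = 41/128*5/16 + 31/128*1/16 + 7/16*7/16 = 157/512
  d_3[2] = 41/128*1/4 + 31/128*1/2 + 7/16*1/8 = 131/512
  d_3[3] = 41/128*7/16 + 31/128*7/16 + 7/16*7/16 = 7/16
d_3 = (1=157/512, 2=131/512, 3=7/16)
  d_4[1] = 157/512*5/16 + 131/512*1/16 + 7/16*7/16 = 621/2048
  d_4[2] = 157/512*1/4 + 131/512*1/2 + 7/16*1/8 = 531/2048
  d_4[3] = 157/512*7/16 + 131/512*7/16 + 7/16*7/16 = 7/16
d_4 = (1=621/2048, 2=531/2048, 3=7/16)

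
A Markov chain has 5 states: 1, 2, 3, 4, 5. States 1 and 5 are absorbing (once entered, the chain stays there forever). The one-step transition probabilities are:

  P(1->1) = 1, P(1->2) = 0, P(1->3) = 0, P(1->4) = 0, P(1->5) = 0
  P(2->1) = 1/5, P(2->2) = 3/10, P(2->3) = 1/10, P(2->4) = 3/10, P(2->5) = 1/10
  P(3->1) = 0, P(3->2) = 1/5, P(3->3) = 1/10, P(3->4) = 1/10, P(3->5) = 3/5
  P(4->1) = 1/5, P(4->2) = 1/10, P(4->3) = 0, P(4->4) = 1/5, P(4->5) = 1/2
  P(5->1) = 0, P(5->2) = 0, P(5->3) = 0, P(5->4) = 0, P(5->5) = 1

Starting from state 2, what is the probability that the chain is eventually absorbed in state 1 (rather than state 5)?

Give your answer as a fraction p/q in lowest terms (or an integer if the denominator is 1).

Let a_i = P(absorbed in 1 | start in state i).
Boundary conditions: a_1 = 1, a_5 = 0.
For each transient state i, a_i = sum_j P(i->j) * a_j:
  a_2 = 1/5*a_1 + 3/10*a_2 + 1/10*a_3 + 3/10*a_4 + 1/10*a_5
  a_3 = 0*a_1 + 1/5*a_2 + 1/10*a_3 + 1/10*a_4 + 3/5*a_5
  a_4 = 1/5*a_1 + 1/10*a_2 + 0*a_3 + 1/5*a_4 + 1/2*a_5

Substituting a_1 = 1 and a_5 = 0, rearrange to (I - Q) a = r where r[i] = P(i -> 1):
  [7/10, -1/10, -3/10] . (a_2, a_3, a_4) = 1/5
  [-1/5, 9/10, -1/10] . (a_2, a_3, a_4) = 0
  [-1/10, 0, 4/5] . (a_2, a_3, a_4) = 1/5

Solving yields:
  a_2 = 10/23
  a_3 = 3/23
  a_4 = 7/23

Starting state is 2, so the absorption probability is a_2 = 10/23.

Answer: 10/23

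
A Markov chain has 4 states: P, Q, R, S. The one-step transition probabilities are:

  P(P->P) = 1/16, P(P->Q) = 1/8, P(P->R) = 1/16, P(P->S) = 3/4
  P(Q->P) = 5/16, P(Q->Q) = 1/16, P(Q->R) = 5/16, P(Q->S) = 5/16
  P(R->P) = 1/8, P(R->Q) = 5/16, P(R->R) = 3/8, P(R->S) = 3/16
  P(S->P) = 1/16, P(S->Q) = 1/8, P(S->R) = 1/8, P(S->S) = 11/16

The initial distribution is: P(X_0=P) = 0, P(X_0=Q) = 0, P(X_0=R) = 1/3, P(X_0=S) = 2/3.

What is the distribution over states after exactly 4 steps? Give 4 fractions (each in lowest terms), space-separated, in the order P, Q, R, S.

Propagating the distribution step by step (d_{t+1} = d_t * P):
d_0 = (P=0, Q=0, R=1/3, S=2/3)
  d_1[P] = 0*1/16 + 0*5/16 + 1/3*1/8 + 2/3*1/16 = 1/12
  d_1[Q] = 0*1/8 + 0*1/16 + 1/3*5/16 + 2/3*1/8 = 3/16
  d_1[R] = 0*1/16 + 0*5/16 + 1/3*3/8 + 2/3*1/8 = 5/24
  d_1[S] = 0*3/4 + 0*5/16 + 1/3*3/16 + 2/3*11/16 = 25/48
d_1 = (P=1/12, Q=3/16, R=5/24, S=25/48)
  d_2[P] = 1/12*1/16 + 3/16*5/16 + 5/24*1/8 + 25/48*1/16 = 47/384
  d_2[Q] = 1/12*1/8 + 3/16*1/16 + 5/24*5/16 + 25/48*1/8 = 39/256
  d_2[R] = 1/12*1/16 + 3/16*5/16 + 5/24*3/8 + 25/48*1/8 = 53/256
  d_2[S] = 1/12*3/4 + 3/16*5/16 + 5/24*3/16 + 25/48*11/16 = 199/384
d_2 = (P=47/384, Q=39/256, R=53/256, S=199/384)
  d_3[P] = 47/384*1/16 + 39/256*5/16 + 53/256*1/8 + 199/384*1/16 = 465/4096
  d_3[Q] = 47/384*1/8 + 39/256*1/16 + 53/256*5/16 + 199/384*1/8 = 79/512
  d_3[R] = 47/384*1/16 + 39/256*5/16 + 53/256*3/8 + 199/384*1/8 = 2429/12288
  d_3[S] = 47/384*3/4 + 39/256*5/16 + 53/256*3/16 + 199/384*11/16 = 821/1536
d_3 = (P=465/4096, Q=79/512, R=2429/12288, S=821/1536)
  d_4[P] = 465/4096*1/16 + 79/512*5/16 + 2429/12288*1/8 + 821/1536*1/16 = 22301/196608
  d_4[Q] = 465/4096*1/8 + 79/512*1/16 + 2429/12288*5/16 + 821/1536*1/8 = 9989/65536
  d_4[R] = 465/4096*1/16 + 79/512*5/16 + 2429/12288*3/8 + 821/1536*1/8 = 38585/196608
  d_4[S] = 465/4096*3/4 + 79/512*5/16 + 2429/12288*3/16 + 821/1536*11/16 = 105755/196608
d_4 = (P=22301/196608, Q=9989/65536, R=38585/196608, S=105755/196608)

Answer: 22301/196608 9989/65536 38585/196608 105755/196608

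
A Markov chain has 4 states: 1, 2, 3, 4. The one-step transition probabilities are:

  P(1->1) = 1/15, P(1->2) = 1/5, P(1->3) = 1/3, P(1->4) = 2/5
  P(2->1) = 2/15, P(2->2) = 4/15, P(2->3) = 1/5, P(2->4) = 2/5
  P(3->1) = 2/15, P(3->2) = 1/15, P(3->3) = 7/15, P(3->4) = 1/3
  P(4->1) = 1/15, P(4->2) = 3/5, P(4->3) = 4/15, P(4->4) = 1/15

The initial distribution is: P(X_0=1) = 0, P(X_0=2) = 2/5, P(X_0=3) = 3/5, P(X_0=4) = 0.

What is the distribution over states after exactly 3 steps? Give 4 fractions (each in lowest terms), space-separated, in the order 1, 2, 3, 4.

Propagating the distribution step by step (d_{t+1} = d_t * P):
d_0 = (1=0, 2=2/5, 3=3/5, 4=0)
  d_1[1] = 0*1/15 + 2/5*2/15 + 3/5*2/15 + 0*1/15 = 2/15
  d_1[2] = 0*1/5 + 2/5*4/15 + 3/5*1/15 + 0*3/5 = 11/75
  d_1[3] = 0*1/3 + 2/5*1/5 + 3/5*7/15 + 0*4/15 = 9/25
  d_1[4] = 0*2/5 + 2/5*2/5 + 3/5*1/3 + 0*1/15 = 9/25
d_1 = (1=2/15, 2=11/75, 3=9/25, 4=9/25)
  d_2[1] = 2/15*1/15 + 11/75*2/15 + 9/25*2/15 + 9/25*1/15 = 113/1125
  d_2[2] = 2/15*1/5 + 11/75*4/15 + 9/25*1/15 + 9/25*3/5 = 344/1125
  d_2[3] = 2/15*1/3 + 11/75*1/5 + 9/25*7/15 + 9/25*4/15 = 76/225
  d_2[4] = 2/15*2/5 + 11/75*2/5 + 9/25*1/3 + 9/25*1/15 = 32/125
d_2 = (1=113/1125, 2=344/1125, 3=76/225, 4=32/125)
  d_3[1] = 113/1125*1/15 + 344/1125*2/15 + 76/225*2/15 + 32/125*1/15 = 1849/16875
  d_3[2] = 113/1125*1/5 + 344/1125*4/15 + 76/225*1/15 + 32/125*3/5 = 4687/16875
  d_3[3] = 113/1125*1/3 + 344/1125*1/5 + 76/225*7/15 + 32/125*4/15 = 601/1875
  d_3[4] = 113/1125*2/5 + 344/1125*2/5 + 76/225*1/3 + 32/125*1/15 = 986/3375
d_3 = (1=1849/16875, 2=4687/16875, 3=601/1875, 4=986/3375)

Answer: 1849/16875 4687/16875 601/1875 986/3375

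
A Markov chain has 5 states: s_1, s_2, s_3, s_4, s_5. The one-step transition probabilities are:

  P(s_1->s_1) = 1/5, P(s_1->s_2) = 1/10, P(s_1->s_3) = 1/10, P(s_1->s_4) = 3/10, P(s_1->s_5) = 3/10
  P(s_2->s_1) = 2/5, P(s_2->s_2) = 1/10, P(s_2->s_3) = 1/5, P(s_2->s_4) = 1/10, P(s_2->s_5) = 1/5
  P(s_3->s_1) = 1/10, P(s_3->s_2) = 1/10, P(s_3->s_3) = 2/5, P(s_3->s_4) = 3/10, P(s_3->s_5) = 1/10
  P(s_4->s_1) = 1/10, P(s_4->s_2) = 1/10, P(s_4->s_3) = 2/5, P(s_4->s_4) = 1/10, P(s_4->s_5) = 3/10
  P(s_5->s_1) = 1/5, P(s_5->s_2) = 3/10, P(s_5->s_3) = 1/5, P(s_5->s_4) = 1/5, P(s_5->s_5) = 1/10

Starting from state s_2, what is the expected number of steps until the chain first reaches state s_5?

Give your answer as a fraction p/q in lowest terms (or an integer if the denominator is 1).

Answer: 780/167

Derivation:
Let h_i = expected steps to first reach s_5 from state i.
Boundary: h_s_5 = 0.
First-step equations for the other states:
  h_s_1 = 1 + 1/5*h_s_1 + 1/10*h_s_2 + 1/10*h_s_3 + 3/10*h_s_4 + 3/10*h_s_5
  h_s_2 = 1 + 2/5*h_s_1 + 1/10*h_s_2 + 1/5*h_s_3 + 1/10*h_s_4 + 1/5*h_s_5
  h_s_3 = 1 + 1/10*h_s_1 + 1/10*h_s_2 + 2/5*h_s_3 + 3/10*h_s_4 + 1/10*h_s_5
  h_s_4 = 1 + 1/10*h_s_1 + 1/10*h_s_2 + 2/5*h_s_3 + 1/10*h_s_4 + 3/10*h_s_5

Substituting h_s_5 = 0 and rearranging gives the linear system (I - Q) h = 1:
  [4/5, -1/10, -1/10, -3/10] . (h_s_1, h_s_2, h_s_3, h_s_4) = 1
  [-2/5, 9/10, -1/5, -1/10] . (h_s_1, h_s_2, h_s_3, h_s_4) = 1
  [-1/10, -1/10, 3/5, -3/10] . (h_s_1, h_s_2, h_s_3, h_s_4) = 1
  [-1/10, -1/10, -2/5, 9/10] . (h_s_1, h_s_2, h_s_3, h_s_4) = 1

Solving yields:
  h_s_1 = 700/167
  h_s_2 = 780/167
  h_s_3 = 900/167
  h_s_4 = 750/167

Starting state is s_2, so the expected hitting time is h_s_2 = 780/167.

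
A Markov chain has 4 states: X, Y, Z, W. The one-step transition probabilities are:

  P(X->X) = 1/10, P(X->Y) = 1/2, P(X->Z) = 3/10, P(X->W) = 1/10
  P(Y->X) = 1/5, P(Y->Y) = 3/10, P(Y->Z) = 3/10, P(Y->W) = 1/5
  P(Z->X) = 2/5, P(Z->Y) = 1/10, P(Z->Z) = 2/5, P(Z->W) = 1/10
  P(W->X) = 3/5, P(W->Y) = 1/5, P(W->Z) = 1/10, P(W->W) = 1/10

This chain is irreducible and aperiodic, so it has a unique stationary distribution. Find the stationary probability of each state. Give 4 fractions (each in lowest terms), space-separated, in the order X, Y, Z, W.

The stationary distribution satisfies pi = pi * P, i.e.:
  pi_X = 1/10*pi_X + 1/5*pi_Y + 2/5*pi_Z + 3/5*pi_W
  pi_Y = 1/2*pi_X + 3/10*pi_Y + 1/10*pi_Z + 1/5*pi_W
  pi_Z = 3/10*pi_X + 3/10*pi_Y + 2/5*pi_Z + 1/10*pi_W
  pi_W = 1/10*pi_X + 1/5*pi_Y + 1/10*pi_Z + 1/10*pi_W
with normalization: pi_X + pi_Y + pi_Z + pi_W = 1.

Using the first 3 balance equations plus normalization, the linear system A*pi = b is:
  [-9/10, 1/5, 2/5, 3/5] . pi = 0
  [1/2, -7/10, 1/10, 1/5] . pi = 0
  [3/10, 3/10, -3/5, 1/10] . pi = 0
  [1, 1, 1, 1] . pi = 1

Solving yields:
  pi_X = 312/1099
  pi_Y = 311/1099
  pi_Z = 335/1099
  pi_W = 141/1099

Verification (pi * P):
  312/1099*1/10 + 311/1099*1/5 + 335/1099*2/5 + 141/1099*3/5 = 312/1099 = pi_X  (ok)
  312/1099*1/2 + 311/1099*3/10 + 335/1099*1/10 + 141/1099*1/5 = 311/1099 = pi_Y  (ok)
  312/1099*3/10 + 311/1099*3/10 + 335/1099*2/5 + 141/1099*1/10 = 335/1099 = pi_Z  (ok)
  312/1099*1/10 + 311/1099*1/5 + 335/1099*1/10 + 141/1099*1/10 = 141/1099 = pi_W  (ok)

Answer: 312/1099 311/1099 335/1099 141/1099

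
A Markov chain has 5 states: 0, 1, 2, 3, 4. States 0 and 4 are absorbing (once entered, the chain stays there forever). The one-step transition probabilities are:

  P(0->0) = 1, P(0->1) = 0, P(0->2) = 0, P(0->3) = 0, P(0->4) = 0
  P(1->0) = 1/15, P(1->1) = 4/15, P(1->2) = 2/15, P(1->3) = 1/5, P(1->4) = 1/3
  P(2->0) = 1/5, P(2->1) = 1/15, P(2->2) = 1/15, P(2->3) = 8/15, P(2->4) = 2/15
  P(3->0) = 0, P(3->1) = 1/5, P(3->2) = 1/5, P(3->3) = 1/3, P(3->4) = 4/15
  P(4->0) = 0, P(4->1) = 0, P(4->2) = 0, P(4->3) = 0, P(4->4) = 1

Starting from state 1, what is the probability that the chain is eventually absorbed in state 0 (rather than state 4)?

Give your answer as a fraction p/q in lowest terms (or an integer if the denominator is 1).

Answer: 7/37

Derivation:
Let a_i = P(absorbed in 0 | start in state i).
Boundary conditions: a_0 = 1, a_4 = 0.
For each transient state i, a_i = sum_j P(i->j) * a_j:
  a_1 = 1/15*a_0 + 4/15*a_1 + 2/15*a_2 + 1/5*a_3 + 1/3*a_4
  a_2 = 1/5*a_0 + 1/15*a_1 + 1/15*a_2 + 8/15*a_3 + 2/15*a_4
  a_3 = 0*a_0 + 1/5*a_1 + 1/5*a_2 + 1/3*a_3 + 4/15*a_4

Substituting a_0 = 1 and a_4 = 0, rearrange to (I - Q) a = r where r[i] = P(i -> 0):
  [11/15, -2/15, -1/5] . (a_1, a_2, a_3) = 1/15
  [-1/15, 14/15, -8/15] . (a_1, a_2, a_3) = 1/5
  [-1/5, -1/5, 2/3] . (a_1, a_2, a_3) = 0

Solving yields:
  a_1 = 7/37
  a_2 = 337/1073
  a_3 = 162/1073

Starting state is 1, so the absorption probability is a_1 = 7/37.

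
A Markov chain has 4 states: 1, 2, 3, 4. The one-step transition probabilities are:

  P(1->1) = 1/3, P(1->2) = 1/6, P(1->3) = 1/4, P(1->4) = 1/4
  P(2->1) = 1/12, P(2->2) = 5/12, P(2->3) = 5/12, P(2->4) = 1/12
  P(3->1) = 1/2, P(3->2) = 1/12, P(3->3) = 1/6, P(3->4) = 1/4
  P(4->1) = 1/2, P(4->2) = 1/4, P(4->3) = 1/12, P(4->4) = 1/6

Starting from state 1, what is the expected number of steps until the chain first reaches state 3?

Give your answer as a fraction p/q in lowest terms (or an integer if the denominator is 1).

Let h_i = expected steps to first reach 3 from state i.
Boundary: h_3 = 0.
First-step equations for the other states:
  h_1 = 1 + 1/3*h_1 + 1/6*h_2 + 1/4*h_3 + 1/4*h_4
  h_2 = 1 + 1/12*h_1 + 5/12*h_2 + 5/12*h_3 + 1/12*h_4
  h_4 = 1 + 1/2*h_1 + 1/4*h_2 + 1/12*h_3 + 1/6*h_4

Substituting h_3 = 0 and rearranging gives the linear system (I - Q) h = 1:
  [2/3, -1/6, -1/4] . (h_1, h_2, h_4) = 1
  [-1/12, 7/12, -1/12] . (h_1, h_2, h_4) = 1
  [-1/2, -1/4, 5/6] . (h_1, h_2, h_4) = 1

Solving yields:
  h_1 = 476/123
  h_2 = 356/123
  h_4 = 180/41

Starting state is 1, so the expected hitting time is h_1 = 476/123.

Answer: 476/123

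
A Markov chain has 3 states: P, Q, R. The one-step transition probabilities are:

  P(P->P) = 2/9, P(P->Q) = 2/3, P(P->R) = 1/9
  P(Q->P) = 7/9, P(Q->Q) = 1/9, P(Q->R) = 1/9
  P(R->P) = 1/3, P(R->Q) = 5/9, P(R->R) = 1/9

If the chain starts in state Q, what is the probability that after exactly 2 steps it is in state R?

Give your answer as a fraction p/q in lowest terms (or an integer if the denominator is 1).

Computing P^2 by repeated multiplication:
P^1 =
  P: [2/9, 2/3, 1/9]
  Q: [7/9, 1/9, 1/9]
  R: [1/3, 5/9, 1/9]
P^2 =
  P: [49/81, 23/81, 1/9]
  Q: [8/27, 16/27, 1/9]
  R: [44/81, 28/81, 1/9]

(P^2)[Q -> R] = 1/9

Answer: 1/9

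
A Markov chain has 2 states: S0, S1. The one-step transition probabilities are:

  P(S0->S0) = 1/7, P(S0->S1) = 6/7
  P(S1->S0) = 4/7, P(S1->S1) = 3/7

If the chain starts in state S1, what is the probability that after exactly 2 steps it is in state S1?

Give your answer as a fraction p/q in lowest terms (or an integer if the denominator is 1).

Answer: 33/49

Derivation:
Computing P^2 by repeated multiplication:
P^1 =
  S0: [1/7, 6/7]
  S1: [4/7, 3/7]
P^2 =
  S0: [25/49, 24/49]
  S1: [16/49, 33/49]

(P^2)[S1 -> S1] = 33/49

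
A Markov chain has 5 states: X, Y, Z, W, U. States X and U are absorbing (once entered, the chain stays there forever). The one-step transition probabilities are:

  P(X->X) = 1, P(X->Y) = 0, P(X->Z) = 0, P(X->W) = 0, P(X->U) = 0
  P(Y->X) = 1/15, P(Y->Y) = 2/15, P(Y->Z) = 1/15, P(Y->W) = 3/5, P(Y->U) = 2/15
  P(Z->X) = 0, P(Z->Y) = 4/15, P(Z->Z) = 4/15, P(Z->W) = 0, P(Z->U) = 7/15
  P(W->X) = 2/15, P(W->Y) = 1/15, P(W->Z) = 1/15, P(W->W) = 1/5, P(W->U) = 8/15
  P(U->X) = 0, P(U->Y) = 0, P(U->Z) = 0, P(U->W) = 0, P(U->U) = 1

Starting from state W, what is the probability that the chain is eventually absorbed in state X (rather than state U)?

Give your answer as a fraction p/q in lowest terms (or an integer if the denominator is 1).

Let a_i = P(absorbed in X | start in state i).
Boundary conditions: a_X = 1, a_U = 0.
For each transient state i, a_i = sum_j P(i->j) * a_j:
  a_Y = 1/15*a_X + 2/15*a_Y + 1/15*a_Z + 3/5*a_W + 2/15*a_U
  a_Z = 0*a_X + 4/15*a_Y + 4/15*a_Z + 0*a_W + 7/15*a_U
  a_W = 2/15*a_X + 1/15*a_Y + 1/15*a_Z + 1/5*a_W + 8/15*a_U

Substituting a_X = 1 and a_U = 0, rearrange to (I - Q) a = r where r[i] = P(i -> X):
  [13/15, -1/15, -3/5] . (a_Y, a_Z, a_W) = 1/15
  [-4/15, 11/15, 0] . (a_Y, a_Z, a_W) = 0
  [-1/15, -1/15, 4/5] . (a_Y, a_Z, a_W) = 2/15

Solving yields:
  a_Y = 110/511
  a_Z = 40/511
  a_W = 293/1533

Starting state is W, so the absorption probability is a_W = 293/1533.

Answer: 293/1533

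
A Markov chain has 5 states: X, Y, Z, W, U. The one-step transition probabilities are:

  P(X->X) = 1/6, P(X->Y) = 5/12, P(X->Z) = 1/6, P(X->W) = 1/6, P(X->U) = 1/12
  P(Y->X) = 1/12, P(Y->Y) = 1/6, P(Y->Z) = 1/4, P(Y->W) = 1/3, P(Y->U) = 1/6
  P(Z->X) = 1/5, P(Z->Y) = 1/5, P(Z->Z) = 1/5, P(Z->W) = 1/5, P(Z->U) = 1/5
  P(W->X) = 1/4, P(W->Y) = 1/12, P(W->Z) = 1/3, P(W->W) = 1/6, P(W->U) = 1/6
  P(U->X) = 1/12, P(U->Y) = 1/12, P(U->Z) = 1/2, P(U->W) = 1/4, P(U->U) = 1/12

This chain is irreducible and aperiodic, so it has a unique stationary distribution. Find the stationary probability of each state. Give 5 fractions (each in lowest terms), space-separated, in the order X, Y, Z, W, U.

The stationary distribution satisfies pi = pi * P, i.e.:
  pi_X = 1/6*pi_X + 1/12*pi_Y + 1/5*pi_Z + 1/4*pi_W + 1/12*pi_U
  pi_Y = 5/12*pi_X + 1/6*pi_Y + 1/5*pi_Z + 1/12*pi_W + 1/12*pi_U
  pi_Z = 1/6*pi_X + 1/4*pi_Y + 1/5*pi_Z + 1/3*pi_W + 1/2*pi_U
  pi_W = 1/6*pi_X + 1/3*pi_Y + 1/5*pi_Z + 1/6*pi_W + 1/4*pi_U
  pi_U = 1/12*pi_X + 1/6*pi_Y + 1/5*pi_Z + 1/6*pi_W + 1/12*pi_U
with normalization: pi_X + pi_Y + pi_Z + pi_W + pi_U = 1.

Using the first 4 balance equations plus normalization, the linear system A*pi = b is:
  [-5/6, 1/12, 1/5, 1/4, 1/12] . pi = 0
  [5/12, -5/6, 1/5, 1/12, 1/12] . pi = 0
  [1/6, 1/4, -4/5, 1/3, 1/2] . pi = 0
  [1/6, 1/3, 1/5, -5/6, 1/4] . pi = 0
  [1, 1, 1, 1, 1] . pi = 1

Solving yields:
  pi_X = 7256/43659
  pi_Y = 8152/43659
  pi_Z = 4045/14553
  pi_W = 9584/43659
  pi_U = 6532/43659

Verification (pi * P):
  7256/43659*1/6 + 8152/43659*1/12 + 4045/14553*1/5 + 9584/43659*1/4 + 6532/43659*1/12 = 7256/43659 = pi_X  (ok)
  7256/43659*5/12 + 8152/43659*1/6 + 4045/14553*1/5 + 9584/43659*1/12 + 6532/43659*1/12 = 8152/43659 = pi_Y  (ok)
  7256/43659*1/6 + 8152/43659*1/4 + 4045/14553*1/5 + 9584/43659*1/3 + 6532/43659*1/2 = 4045/14553 = pi_Z  (ok)
  7256/43659*1/6 + 8152/43659*1/3 + 4045/14553*1/5 + 9584/43659*1/6 + 6532/43659*1/4 = 9584/43659 = pi_W  (ok)
  7256/43659*1/12 + 8152/43659*1/6 + 4045/14553*1/5 + 9584/43659*1/6 + 6532/43659*1/12 = 6532/43659 = pi_U  (ok)

Answer: 7256/43659 8152/43659 4045/14553 9584/43659 6532/43659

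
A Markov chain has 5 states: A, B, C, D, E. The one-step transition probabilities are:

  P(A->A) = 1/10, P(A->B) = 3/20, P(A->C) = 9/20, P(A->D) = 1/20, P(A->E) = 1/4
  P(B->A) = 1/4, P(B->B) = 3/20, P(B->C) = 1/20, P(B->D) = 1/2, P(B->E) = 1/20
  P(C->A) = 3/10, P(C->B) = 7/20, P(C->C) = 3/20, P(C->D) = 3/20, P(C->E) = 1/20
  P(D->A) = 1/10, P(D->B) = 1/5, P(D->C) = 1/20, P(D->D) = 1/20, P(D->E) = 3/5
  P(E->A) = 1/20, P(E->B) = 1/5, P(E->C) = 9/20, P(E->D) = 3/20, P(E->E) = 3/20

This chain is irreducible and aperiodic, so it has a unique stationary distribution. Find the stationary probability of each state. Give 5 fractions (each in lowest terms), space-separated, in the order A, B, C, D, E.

The stationary distribution satisfies pi = pi * P, i.e.:
  pi_A = 1/10*pi_A + 1/4*pi_B + 3/10*pi_C + 1/10*pi_D + 1/20*pi_E
  pi_B = 3/20*pi_A + 3/20*pi_B + 7/20*pi_C + 1/5*pi_D + 1/5*pi_E
  pi_C = 9/20*pi_A + 1/20*pi_B + 3/20*pi_C + 1/20*pi_D + 9/20*pi_E
  pi_D = 1/20*pi_A + 1/2*pi_B + 3/20*pi_C + 1/20*pi_D + 3/20*pi_E
  pi_E = 1/4*pi_A + 1/20*pi_B + 1/20*pi_C + 3/5*pi_D + 3/20*pi_E
with normalization: pi_A + pi_B + pi_C + pi_D + pi_E = 1.

Using the first 4 balance equations plus normalization, the linear system A*pi = b is:
  [-9/10, 1/4, 3/10, 1/10, 1/20] . pi = 0
  [3/20, -17/20, 7/20, 1/5, 1/5] . pi = 0
  [9/20, 1/20, -17/20, 1/20, 9/20] . pi = 0
  [1/20, 1/2, 3/20, -19/20, 3/20] . pi = 0
  [1, 1, 1, 1, 1] . pi = 1

Solving yields:
  pi_A = 8041/48406
  pi_B = 5186/24203
  pi_C = 10743/48406
  pi_D = 4585/24203
  pi_E = 5040/24203

Verification (pi * P):
  8041/48406*1/10 + 5186/24203*1/4 + 10743/48406*3/10 + 4585/24203*1/10 + 5040/24203*1/20 = 8041/48406 = pi_A  (ok)
  8041/48406*3/20 + 5186/24203*3/20 + 10743/48406*7/20 + 4585/24203*1/5 + 5040/24203*1/5 = 5186/24203 = pi_B  (ok)
  8041/48406*9/20 + 5186/24203*1/20 + 10743/48406*3/20 + 4585/24203*1/20 + 5040/24203*9/20 = 10743/48406 = pi_C  (ok)
  8041/48406*1/20 + 5186/24203*1/2 + 10743/48406*3/20 + 4585/24203*1/20 + 5040/24203*3/20 = 4585/24203 = pi_D  (ok)
  8041/48406*1/4 + 5186/24203*1/20 + 10743/48406*1/20 + 4585/24203*3/5 + 5040/24203*3/20 = 5040/24203 = pi_E  (ok)

Answer: 8041/48406 5186/24203 10743/48406 4585/24203 5040/24203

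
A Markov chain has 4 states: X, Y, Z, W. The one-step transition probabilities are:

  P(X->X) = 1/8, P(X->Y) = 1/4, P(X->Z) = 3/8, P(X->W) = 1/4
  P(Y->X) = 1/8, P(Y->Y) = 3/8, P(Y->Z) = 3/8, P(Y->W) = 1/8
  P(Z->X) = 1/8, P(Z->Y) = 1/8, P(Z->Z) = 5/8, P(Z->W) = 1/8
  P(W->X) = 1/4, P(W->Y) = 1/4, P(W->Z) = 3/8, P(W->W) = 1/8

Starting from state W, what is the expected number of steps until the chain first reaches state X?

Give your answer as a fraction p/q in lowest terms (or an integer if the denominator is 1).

Let h_i = expected steps to first reach X from state i.
Boundary: h_X = 0.
First-step equations for the other states:
  h_Y = 1 + 1/8*h_X + 3/8*h_Y + 3/8*h_Z + 1/8*h_W
  h_Z = 1 + 1/8*h_X + 1/8*h_Y + 5/8*h_Z + 1/8*h_W
  h_W = 1 + 1/4*h_X + 1/4*h_Y + 3/8*h_Z + 1/8*h_W

Substituting h_X = 0 and rearranging gives the linear system (I - Q) h = 1:
  [5/8, -3/8, -1/8] . (h_Y, h_Z, h_W) = 1
  [-1/8, 3/8, -1/8] . (h_Y, h_Z, h_W) = 1
  [-1/4, -3/8, 7/8] . (h_Y, h_Z, h_W) = 1

Solving yields:
  h_Y = 64/9
  h_Z = 64/9
  h_W = 56/9

Starting state is W, so the expected hitting time is h_W = 56/9.

Answer: 56/9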